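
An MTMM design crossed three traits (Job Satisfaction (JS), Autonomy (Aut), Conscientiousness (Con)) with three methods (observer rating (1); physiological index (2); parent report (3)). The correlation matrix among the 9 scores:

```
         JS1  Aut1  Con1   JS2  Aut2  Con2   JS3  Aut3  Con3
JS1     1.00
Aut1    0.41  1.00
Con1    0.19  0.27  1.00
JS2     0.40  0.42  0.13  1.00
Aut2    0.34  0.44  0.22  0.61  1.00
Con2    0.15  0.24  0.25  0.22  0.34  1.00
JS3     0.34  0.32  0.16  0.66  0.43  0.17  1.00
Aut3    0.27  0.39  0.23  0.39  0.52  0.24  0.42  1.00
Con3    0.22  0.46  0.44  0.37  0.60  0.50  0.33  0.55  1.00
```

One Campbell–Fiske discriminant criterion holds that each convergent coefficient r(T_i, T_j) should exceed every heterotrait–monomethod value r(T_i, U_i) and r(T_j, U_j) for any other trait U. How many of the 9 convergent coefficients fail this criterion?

Checking each validity diagonal entry against its comparison values:
JS (methods 1·2): 0.40 vs {0.41, 0.61, 0.19, 0.22} → fail.
JS (methods 1·3): 0.34 vs {0.41, 0.42, 0.19, 0.33} → fail.
JS (methods 2·3): 0.66 vs {0.61, 0.42, 0.22, 0.33} → pass.
Aut (methods 1·2): 0.44 vs {0.41, 0.61, 0.27, 0.34} → fail.
Aut (methods 1·3): 0.39 vs {0.41, 0.42, 0.27, 0.55} → fail.
Aut (methods 2·3): 0.52 vs {0.61, 0.42, 0.34, 0.55} → fail.
Con (methods 1·2): 0.25 vs {0.19, 0.22, 0.27, 0.34} → fail.
Con (methods 1·3): 0.44 vs {0.19, 0.33, 0.27, 0.55} → fail.
Con (methods 2·3): 0.50 vs {0.22, 0.33, 0.34, 0.55} → fail.
8 of 9 fail.

8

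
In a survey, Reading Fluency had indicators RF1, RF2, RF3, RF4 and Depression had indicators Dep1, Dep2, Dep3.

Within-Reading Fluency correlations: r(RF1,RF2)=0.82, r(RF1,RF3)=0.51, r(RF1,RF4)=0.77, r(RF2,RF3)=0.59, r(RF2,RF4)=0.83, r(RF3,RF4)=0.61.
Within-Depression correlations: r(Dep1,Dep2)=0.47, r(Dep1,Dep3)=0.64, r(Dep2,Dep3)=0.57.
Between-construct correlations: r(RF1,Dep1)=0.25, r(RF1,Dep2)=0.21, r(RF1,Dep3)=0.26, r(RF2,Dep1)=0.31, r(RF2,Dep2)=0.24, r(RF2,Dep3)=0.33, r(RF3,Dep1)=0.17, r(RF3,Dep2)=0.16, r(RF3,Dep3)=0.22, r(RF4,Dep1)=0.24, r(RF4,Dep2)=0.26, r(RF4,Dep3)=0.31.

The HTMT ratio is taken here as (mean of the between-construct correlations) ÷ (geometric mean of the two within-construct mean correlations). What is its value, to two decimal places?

Between-construct mean = 2.96/12 = 0.2467.
Mean within-RF = 4.13/6 = 0.6883; mean within-Dep = 1.68/3 = 0.5600.
Geometric mean = √(0.6883 × 0.5600) = 0.6208.
HTMT = 0.2467 / 0.6208 = 0.40.

0.40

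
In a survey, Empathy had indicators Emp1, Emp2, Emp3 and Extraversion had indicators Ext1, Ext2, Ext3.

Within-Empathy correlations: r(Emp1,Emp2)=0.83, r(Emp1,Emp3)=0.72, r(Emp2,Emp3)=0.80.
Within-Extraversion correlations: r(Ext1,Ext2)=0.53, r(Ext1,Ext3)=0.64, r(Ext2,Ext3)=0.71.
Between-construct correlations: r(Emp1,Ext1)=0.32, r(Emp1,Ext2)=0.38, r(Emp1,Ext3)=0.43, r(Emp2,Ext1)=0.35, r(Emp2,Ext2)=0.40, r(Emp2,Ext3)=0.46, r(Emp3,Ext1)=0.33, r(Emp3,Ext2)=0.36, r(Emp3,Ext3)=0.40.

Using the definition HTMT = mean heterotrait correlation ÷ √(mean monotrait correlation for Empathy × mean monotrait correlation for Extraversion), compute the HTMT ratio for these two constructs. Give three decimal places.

Mean heterotrait r = 3.43/9 = 0.3811.
Mean within-Emp = 2.35/3 = 0.7833; mean within-Ext = 1.88/3 = 0.6267.
Geometric mean = √(0.7833 × 0.6267) = 0.7006.
HTMT = 0.3811 / 0.7006 = 0.544.

0.544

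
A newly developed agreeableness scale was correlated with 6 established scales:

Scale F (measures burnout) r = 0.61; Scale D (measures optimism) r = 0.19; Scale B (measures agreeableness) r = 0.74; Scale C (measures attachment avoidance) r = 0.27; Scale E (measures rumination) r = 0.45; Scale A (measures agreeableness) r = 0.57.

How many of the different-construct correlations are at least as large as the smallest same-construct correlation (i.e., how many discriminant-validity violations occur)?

1

Convergent (same construct = agreeableness): Scale B, Scale A.
Smallest convergent = 0.57. Discriminant values: 0.61, 0.19, 0.27, 0.45; count ≥ 0.57 → 1.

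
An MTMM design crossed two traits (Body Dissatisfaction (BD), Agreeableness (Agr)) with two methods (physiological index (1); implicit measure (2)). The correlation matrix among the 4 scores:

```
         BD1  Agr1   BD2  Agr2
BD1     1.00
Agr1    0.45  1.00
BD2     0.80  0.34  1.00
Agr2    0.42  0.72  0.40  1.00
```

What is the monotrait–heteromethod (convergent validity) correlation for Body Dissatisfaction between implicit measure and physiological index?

0.80

Same trait (BD), different methods: r(BD2, BD1) = 0.80.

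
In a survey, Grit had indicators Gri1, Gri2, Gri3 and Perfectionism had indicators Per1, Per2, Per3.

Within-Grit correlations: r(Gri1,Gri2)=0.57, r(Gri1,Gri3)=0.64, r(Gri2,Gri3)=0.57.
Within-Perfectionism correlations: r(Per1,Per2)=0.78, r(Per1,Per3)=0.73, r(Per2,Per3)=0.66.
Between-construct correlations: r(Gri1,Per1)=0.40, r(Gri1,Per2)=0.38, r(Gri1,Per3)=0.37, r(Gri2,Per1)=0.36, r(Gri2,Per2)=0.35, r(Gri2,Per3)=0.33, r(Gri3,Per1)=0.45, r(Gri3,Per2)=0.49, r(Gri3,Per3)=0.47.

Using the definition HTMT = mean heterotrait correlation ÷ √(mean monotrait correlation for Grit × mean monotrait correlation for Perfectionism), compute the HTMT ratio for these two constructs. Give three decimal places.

Between-construct mean = 3.60/9 = 0.4000.
Mean within-Gri = 1.78/3 = 0.5933; mean within-Per = 2.17/3 = 0.7233.
Geometric mean = √(0.5933 × 0.7233) = 0.6551.
HTMT = 0.4000 / 0.6551 = 0.611.

0.611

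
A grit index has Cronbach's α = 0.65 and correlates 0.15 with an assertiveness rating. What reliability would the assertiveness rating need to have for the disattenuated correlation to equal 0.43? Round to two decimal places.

0.19

r_true = r_obs / √(r_xx · r_yy) ⇒ 0.43 = 0.15 / √(0.65 · r_yy).
√(0.65 · r_yy) = 0.15 / 0.43 = 0.3488; 0.65 · r_yy = 0.1217; r_yy = 0.1217 / 0.65 ≈ 0.19.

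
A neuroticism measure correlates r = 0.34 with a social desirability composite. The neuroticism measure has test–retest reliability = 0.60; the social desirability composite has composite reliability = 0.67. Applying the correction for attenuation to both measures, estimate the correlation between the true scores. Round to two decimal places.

r_true = r_obs / √(r_xx · r_yy) = 0.34 / √(0.60 × 0.67) = 0.34 / √0.4020 = 0.34 / 0.6340 ≈ 0.54.

0.54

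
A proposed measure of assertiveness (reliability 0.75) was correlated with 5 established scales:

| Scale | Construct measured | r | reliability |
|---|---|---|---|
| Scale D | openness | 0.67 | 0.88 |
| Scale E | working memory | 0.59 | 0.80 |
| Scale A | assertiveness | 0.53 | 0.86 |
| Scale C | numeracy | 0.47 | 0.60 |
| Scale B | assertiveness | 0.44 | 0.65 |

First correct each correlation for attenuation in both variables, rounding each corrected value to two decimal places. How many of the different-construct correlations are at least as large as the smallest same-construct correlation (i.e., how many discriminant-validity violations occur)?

3

Disattenuated r (r / √(r_scale · r_new)):
  Scale D (disc): 0.67 / √(0.88·0.75) = 0.82
  Scale E (disc): 0.59 / √(0.80·0.75) = 0.76
  Scale A (conv): 0.53 / √(0.86·0.75) = 0.66
  Scale C (disc): 0.47 / √(0.60·0.75) = 0.70
  Scale B (conv): 0.44 / √(0.65·0.75) = 0.63
Smallest convergent = 0.63. Discriminant values: 0.82, 0.76, 0.70; count ≥ 0.63 → 3.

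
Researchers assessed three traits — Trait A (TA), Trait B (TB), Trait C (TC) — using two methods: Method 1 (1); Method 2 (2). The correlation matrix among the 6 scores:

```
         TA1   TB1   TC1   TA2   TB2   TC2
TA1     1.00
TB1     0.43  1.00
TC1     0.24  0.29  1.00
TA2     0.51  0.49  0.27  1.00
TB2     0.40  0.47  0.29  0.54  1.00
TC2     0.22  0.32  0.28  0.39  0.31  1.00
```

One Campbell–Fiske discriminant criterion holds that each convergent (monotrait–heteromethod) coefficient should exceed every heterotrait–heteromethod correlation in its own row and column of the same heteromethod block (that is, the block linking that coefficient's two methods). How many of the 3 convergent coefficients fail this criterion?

Each convergent coefficient versus the relevant comparison correlations:
TA (methods 1·2): 0.51 vs {0.40, 0.49, 0.22, 0.27} → pass.
TB (methods 1·2): 0.47 vs {0.49, 0.40, 0.32, 0.29} → fail.
TC (methods 1·2): 0.28 vs {0.27, 0.22, 0.29, 0.32} → fail.
2 of 3 fail.

2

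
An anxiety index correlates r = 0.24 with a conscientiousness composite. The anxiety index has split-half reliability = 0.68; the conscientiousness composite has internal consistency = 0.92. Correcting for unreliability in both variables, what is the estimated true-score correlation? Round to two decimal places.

0.30

r_true = r_obs / √(r_xx · r_yy) = 0.24 / √(0.68 × 0.92) = 0.24 / √0.6256 = 0.24 / 0.7909 ≈ 0.30.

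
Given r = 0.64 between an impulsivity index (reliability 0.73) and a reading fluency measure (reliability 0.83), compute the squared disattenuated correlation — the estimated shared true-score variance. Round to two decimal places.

0.68

Disattenuated r = 0.64 / √(0.73 × 0.83) = 0.64 / 0.7784 = 0.8222.
Shared true-score variance = 0.8222² = 0.6760 ≈ 0.68.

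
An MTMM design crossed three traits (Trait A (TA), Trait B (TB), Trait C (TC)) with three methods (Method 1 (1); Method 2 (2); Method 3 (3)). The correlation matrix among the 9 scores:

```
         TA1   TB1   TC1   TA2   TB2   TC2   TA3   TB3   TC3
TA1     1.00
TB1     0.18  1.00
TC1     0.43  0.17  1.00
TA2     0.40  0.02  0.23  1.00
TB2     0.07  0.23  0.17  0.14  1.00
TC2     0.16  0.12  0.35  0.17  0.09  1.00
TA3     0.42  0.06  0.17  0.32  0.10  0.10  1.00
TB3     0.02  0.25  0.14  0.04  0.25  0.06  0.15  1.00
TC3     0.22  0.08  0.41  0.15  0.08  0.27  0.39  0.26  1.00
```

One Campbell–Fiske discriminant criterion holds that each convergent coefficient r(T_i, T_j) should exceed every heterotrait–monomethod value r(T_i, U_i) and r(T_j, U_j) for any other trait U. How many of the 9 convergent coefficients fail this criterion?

8

Convergent coefficients and their comparison sets:
TA (methods 1·2): 0.40 vs {0.18, 0.14, 0.43, 0.17} → fail.
TA (methods 1·3): 0.42 vs {0.18, 0.15, 0.43, 0.39} → fail.
TA (methods 2·3): 0.32 vs {0.14, 0.15, 0.17, 0.39} → fail.
TB (methods 1·2): 0.23 vs {0.18, 0.14, 0.17, 0.09} → pass.
TB (methods 1·3): 0.25 vs {0.18, 0.15, 0.17, 0.26} → fail.
TB (methods 2·3): 0.25 vs {0.14, 0.15, 0.09, 0.26} → fail.
TC (methods 1·2): 0.35 vs {0.43, 0.17, 0.17, 0.09} → fail.
TC (methods 1·3): 0.41 vs {0.43, 0.39, 0.17, 0.26} → fail.
TC (methods 2·3): 0.27 vs {0.17, 0.39, 0.09, 0.26} → fail.
8 of 9 fail.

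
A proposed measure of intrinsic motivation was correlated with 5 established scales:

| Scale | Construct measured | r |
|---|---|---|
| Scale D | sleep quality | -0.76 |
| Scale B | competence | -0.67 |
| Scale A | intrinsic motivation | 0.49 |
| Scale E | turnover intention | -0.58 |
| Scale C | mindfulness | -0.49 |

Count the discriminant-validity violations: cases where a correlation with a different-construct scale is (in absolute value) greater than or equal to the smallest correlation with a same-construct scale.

4

Convergent (same construct = intrinsic motivation): Scale A.
Smallest convergent = 0.49. Discriminant |r|: 0.76, 0.67, 0.58, 0.49; count ≥ 0.49 → 4.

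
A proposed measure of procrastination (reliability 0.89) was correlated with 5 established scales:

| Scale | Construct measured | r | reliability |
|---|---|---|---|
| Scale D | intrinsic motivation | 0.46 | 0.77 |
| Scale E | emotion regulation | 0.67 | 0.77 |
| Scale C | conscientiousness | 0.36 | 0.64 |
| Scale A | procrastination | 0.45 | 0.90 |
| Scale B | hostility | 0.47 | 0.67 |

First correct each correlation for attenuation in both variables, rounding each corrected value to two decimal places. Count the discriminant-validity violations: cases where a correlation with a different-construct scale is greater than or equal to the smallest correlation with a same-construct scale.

3

Disattenuated r (r / √(r_scale · r_new)):
  Scale D (disc): 0.46 / √(0.77·0.89) = 0.56
  Scale E (disc): 0.67 / √(0.77·0.89) = 0.81
  Scale C (disc): 0.36 / √(0.64·0.89) = 0.48
  Scale A (conv): 0.45 / √(0.90·0.89) = 0.50
  Scale B (disc): 0.47 / √(0.67·0.89) = 0.61
Smallest convergent = 0.50. Discriminant values: 0.56, 0.81, 0.48, 0.61; count ≥ 0.50 → 3.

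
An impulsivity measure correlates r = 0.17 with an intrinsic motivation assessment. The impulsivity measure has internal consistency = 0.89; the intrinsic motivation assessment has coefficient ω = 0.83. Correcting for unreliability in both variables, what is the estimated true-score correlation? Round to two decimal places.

r_true = r_obs / √(r_xx · r_yy) = 0.17 / √(0.89 × 0.83) = 0.17 / √0.7387 = 0.17 / 0.8595 ≈ 0.20.

0.20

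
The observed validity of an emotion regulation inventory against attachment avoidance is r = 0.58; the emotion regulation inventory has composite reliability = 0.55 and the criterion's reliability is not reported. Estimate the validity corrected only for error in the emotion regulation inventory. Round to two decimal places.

0.78

Single correction: r_c = r_obs / √r_xx = 0.58 / √0.55 = 0.58 / 0.7416 ≈ 0.78.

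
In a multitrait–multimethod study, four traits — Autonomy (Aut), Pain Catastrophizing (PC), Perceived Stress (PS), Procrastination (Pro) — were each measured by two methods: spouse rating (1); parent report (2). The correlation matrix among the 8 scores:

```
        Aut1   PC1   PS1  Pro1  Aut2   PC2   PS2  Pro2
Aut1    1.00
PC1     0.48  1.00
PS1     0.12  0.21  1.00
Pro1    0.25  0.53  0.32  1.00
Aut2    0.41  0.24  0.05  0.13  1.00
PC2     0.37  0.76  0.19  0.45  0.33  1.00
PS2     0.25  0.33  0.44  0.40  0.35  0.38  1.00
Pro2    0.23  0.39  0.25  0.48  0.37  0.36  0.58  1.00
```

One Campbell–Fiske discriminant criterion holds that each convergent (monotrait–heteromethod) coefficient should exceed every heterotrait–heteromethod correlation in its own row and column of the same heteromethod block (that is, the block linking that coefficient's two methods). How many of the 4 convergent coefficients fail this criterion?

Checking each validity diagonal entry against its comparison values:
Aut (methods 1·2): 0.41 vs {0.37, 0.24, 0.25, 0.05, 0.23, 0.13} → pass.
PC (methods 1·2): 0.76 vs {0.24, 0.37, 0.33, 0.19, 0.39, 0.45} → pass.
PS (methods 1·2): 0.44 vs {0.05, 0.25, 0.19, 0.33, 0.25, 0.40} → pass.
Pro (methods 1·2): 0.48 vs {0.13, 0.23, 0.45, 0.39, 0.40, 0.25} → pass.
0 of 4 fail.

0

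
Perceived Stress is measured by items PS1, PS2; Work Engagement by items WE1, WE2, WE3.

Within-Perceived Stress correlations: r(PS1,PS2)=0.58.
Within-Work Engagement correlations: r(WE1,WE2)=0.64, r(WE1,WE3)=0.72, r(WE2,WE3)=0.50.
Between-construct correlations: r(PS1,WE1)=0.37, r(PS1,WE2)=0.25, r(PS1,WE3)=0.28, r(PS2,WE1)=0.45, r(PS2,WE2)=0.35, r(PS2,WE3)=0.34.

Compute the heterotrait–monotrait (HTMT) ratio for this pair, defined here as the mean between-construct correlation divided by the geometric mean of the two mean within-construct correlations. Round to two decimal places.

Mean heterotrait r = 2.04/6 = 0.3400.
Mean within-PS = 0.58/1 = 0.5800; mean within-WE = 1.86/3 = 0.6200.
Geometric mean = √(0.5800 × 0.6200) = 0.5997.
HTMT = 0.3400 / 0.5997 = 0.57.

0.57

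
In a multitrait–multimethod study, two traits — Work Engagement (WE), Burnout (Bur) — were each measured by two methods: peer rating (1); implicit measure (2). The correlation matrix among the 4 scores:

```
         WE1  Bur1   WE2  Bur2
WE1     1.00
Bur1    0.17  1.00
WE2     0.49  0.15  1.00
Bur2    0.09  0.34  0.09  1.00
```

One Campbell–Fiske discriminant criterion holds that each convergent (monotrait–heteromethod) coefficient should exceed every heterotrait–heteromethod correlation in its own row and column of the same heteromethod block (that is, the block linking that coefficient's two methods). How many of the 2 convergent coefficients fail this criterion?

Convergent coefficients and their comparison sets:
WE (methods 1·2): 0.49 vs {0.09, 0.15} → pass.
Bur (methods 1·2): 0.34 vs {0.15, 0.09} → pass.
0 of 2 fail.

0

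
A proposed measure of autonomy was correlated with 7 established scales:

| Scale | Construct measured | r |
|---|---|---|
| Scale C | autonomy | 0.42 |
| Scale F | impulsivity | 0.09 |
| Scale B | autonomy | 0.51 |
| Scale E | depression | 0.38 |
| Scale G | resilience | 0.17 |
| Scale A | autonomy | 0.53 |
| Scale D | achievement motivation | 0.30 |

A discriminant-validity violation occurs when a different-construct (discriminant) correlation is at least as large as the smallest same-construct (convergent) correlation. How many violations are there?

Convergent (same construct = autonomy): Scale C, Scale B, Scale A.
Smallest convergent = 0.42. Discriminant values: 0.09, 0.38, 0.17, 0.30; count ≥ 0.42 → 0.

0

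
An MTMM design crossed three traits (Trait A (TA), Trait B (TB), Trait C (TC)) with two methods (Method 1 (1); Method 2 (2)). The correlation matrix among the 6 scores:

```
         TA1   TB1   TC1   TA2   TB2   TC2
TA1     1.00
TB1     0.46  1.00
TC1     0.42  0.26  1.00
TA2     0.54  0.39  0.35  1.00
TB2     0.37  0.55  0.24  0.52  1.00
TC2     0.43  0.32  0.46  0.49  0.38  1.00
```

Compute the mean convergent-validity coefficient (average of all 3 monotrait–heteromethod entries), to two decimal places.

Convergent values: 0.54, 0.55, 0.46; mean = 1.55/3 = 0.52.

0.52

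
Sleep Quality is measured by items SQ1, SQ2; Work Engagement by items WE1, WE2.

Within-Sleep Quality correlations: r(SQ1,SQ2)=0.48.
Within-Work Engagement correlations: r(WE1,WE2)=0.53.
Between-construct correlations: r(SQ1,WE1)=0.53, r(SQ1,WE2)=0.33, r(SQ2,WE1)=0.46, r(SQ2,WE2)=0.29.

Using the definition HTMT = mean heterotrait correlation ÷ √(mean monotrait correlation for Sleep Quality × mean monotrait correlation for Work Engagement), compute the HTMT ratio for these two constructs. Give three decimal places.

Mean between = 1.61/4 = 0.4025.
Mean within-SQ = 0.48/1 = 0.4800; mean within-WE = 0.53/1 = 0.5300.
Geometric mean = √(0.4800 × 0.5300) = 0.5044.
HTMT = 0.4025 / 0.5044 = 0.798.

0.798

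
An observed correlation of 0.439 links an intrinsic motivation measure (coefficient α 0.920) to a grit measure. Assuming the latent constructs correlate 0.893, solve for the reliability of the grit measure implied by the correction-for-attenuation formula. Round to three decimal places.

r_true = r_obs / √(r_xx · r_yy) ⇒ 0.893 = 0.439 / √(0.920 · r_yy).
√(0.920 · r_yy) = 0.439 / 0.893 = 0.4916; 0.920 · r_yy = 0.2417; r_yy = 0.2417 / 0.920 ≈ 0.263.

0.263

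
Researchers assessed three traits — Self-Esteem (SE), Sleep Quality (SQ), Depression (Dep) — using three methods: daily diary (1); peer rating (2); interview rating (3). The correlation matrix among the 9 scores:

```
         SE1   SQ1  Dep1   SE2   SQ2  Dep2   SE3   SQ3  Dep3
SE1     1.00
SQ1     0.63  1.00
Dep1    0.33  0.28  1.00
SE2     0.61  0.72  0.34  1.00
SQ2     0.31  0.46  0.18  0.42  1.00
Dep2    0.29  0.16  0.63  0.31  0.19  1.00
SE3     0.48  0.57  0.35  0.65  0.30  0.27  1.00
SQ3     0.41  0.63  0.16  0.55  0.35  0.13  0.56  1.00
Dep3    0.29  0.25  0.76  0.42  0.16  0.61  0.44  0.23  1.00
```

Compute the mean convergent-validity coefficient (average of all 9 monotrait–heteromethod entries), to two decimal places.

0.58

Convergent values: 0.61, 0.48, 0.65, 0.46, 0.63, 0.35, 0.63, 0.76, 0.61; mean = 5.18/9 = 0.58.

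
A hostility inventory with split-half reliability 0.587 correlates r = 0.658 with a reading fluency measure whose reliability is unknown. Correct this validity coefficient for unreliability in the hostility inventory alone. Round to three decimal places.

0.859

Single correction: r_c = r_obs / √r_xx = 0.658 / √0.587 = 0.658 / 0.7662 ≈ 0.859.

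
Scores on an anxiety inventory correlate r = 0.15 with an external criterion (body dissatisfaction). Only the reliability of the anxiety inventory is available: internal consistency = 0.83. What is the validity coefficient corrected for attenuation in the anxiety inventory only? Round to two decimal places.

0.16

Single correction: r_c = r_obs / √r_xx = 0.15 / √0.83 = 0.15 / 0.9110 ≈ 0.16.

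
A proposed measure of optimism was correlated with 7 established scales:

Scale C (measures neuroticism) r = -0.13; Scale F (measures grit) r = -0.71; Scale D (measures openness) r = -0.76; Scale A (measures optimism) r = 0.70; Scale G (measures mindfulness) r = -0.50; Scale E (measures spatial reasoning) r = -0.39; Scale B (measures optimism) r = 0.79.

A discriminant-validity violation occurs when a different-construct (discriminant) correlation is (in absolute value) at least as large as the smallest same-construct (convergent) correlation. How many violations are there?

2

Convergent (same construct = optimism): Scale A, Scale B.
Smallest convergent = 0.70. Discriminant |r|: 0.13, 0.71, 0.76, 0.50, 0.39; count ≥ 0.70 → 2.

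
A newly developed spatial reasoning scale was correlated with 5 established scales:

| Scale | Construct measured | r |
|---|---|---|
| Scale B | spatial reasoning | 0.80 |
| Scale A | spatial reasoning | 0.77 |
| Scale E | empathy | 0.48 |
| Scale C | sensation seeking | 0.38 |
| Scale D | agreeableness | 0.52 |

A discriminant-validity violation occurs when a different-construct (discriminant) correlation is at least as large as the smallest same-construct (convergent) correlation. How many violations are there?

Convergent (same construct = spatial reasoning): Scale B, Scale A.
Smallest convergent = 0.77. Discriminant values: 0.48, 0.38, 0.52; count ≥ 0.77 → 0.

0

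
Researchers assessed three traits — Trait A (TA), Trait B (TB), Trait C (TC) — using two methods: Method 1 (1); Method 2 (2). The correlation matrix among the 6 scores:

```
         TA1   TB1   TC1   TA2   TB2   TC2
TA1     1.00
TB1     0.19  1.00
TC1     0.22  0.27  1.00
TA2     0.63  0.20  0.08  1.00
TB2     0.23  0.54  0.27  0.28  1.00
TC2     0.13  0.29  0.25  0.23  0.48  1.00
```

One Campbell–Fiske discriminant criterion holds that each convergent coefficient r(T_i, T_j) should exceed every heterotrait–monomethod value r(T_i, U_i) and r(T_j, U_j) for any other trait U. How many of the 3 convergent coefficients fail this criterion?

1

Each convergent coefficient versus the relevant comparison correlations:
TA (methods 1·2): 0.63 vs {0.19, 0.28, 0.22, 0.23} → pass.
TB (methods 1·2): 0.54 vs {0.19, 0.28, 0.27, 0.48} → pass.
TC (methods 1·2): 0.25 vs {0.22, 0.23, 0.27, 0.48} → fail.
1 of 3 fail.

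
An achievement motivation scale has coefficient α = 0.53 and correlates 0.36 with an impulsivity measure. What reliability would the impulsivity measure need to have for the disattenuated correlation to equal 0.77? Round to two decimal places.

0.41

r_true = r_obs / √(r_xx · r_yy) ⇒ 0.77 = 0.36 / √(0.53 · r_yy).
√(0.53 · r_yy) = 0.36 / 0.77 = 0.4675; 0.53 · r_yy = 0.2186; r_yy = 0.2186 / 0.53 ≈ 0.41.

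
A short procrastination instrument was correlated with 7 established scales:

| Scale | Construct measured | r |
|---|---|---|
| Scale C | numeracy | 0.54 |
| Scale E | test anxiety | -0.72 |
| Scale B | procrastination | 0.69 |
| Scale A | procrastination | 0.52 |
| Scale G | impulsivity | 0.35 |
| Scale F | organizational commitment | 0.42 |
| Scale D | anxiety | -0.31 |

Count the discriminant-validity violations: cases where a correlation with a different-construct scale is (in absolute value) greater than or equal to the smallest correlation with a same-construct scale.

2

Convergent (same construct = procrastination): Scale B, Scale A.
Smallest convergent = 0.52. Discriminant |r|: 0.54, 0.72, 0.35, 0.42, 0.31; count ≥ 0.52 → 2.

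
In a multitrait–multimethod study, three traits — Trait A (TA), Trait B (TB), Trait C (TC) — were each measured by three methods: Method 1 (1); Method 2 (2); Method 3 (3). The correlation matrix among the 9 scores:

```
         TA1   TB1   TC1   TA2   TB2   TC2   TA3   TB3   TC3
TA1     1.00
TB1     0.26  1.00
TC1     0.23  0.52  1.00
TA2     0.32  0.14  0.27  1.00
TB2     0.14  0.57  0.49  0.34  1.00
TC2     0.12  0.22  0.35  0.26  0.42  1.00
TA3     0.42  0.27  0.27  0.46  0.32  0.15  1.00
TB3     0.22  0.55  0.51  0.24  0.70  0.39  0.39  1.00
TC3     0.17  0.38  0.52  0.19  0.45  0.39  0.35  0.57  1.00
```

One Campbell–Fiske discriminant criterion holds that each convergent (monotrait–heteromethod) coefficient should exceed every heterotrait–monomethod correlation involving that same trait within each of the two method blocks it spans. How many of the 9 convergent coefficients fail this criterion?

Convergent coefficients and their comparison sets:
TA (methods 1·2): 0.32 vs {0.26, 0.34, 0.23, 0.26} → fail.
TA (methods 1·3): 0.42 vs {0.26, 0.39, 0.23, 0.35} → pass.
TA (methods 2·3): 0.46 vs {0.34, 0.39, 0.26, 0.35} → pass.
TB (methods 1·2): 0.57 vs {0.26, 0.34, 0.52, 0.42} → pass.
TB (methods 1·3): 0.55 vs {0.26, 0.39, 0.52, 0.57} → fail.
TB (methods 2·3): 0.70 vs {0.34, 0.39, 0.42, 0.57} → pass.
TC (methods 1·2): 0.35 vs {0.23, 0.26, 0.52, 0.42} → fail.
TC (methods 1·3): 0.52 vs {0.23, 0.35, 0.52, 0.57} → fail.
TC (methods 2·3): 0.39 vs {0.26, 0.35, 0.42, 0.57} → fail.
5 of 9 fail.

5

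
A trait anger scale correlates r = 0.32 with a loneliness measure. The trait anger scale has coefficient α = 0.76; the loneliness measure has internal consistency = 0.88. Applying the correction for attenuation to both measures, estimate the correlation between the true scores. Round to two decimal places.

r_true = r_obs / √(r_xx · r_yy) = 0.32 / √(0.76 × 0.88) = 0.32 / √0.6688 = 0.32 / 0.8178 ≈ 0.39.

0.39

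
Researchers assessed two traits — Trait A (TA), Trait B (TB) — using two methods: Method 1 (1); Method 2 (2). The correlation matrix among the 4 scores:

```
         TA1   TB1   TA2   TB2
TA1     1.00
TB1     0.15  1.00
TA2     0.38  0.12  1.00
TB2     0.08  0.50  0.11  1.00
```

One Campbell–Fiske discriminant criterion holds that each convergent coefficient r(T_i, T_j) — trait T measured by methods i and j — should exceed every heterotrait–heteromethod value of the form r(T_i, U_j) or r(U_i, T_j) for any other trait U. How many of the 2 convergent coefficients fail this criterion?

0

Checking each validity diagonal entry against its comparison values:
TA (methods 1·2): 0.38 vs {0.08, 0.12} → pass.
TB (methods 1·2): 0.50 vs {0.12, 0.08} → pass.
0 of 2 fail.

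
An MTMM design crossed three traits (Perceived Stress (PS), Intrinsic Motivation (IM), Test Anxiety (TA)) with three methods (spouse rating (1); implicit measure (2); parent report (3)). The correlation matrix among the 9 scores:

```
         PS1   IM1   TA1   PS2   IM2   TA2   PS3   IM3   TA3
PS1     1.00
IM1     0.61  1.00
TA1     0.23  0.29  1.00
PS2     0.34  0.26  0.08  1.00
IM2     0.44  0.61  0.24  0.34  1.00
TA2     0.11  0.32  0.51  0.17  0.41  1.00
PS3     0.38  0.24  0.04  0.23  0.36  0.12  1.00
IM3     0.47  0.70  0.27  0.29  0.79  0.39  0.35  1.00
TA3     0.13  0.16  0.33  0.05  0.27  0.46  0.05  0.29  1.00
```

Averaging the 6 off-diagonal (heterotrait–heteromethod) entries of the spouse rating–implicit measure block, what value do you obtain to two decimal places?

HTHM values (method 1 × method 2): 0.44, 0.11, 0.26, 0.32, 0.08, 0.24; mean = 1.45/6 = 0.24.

0.24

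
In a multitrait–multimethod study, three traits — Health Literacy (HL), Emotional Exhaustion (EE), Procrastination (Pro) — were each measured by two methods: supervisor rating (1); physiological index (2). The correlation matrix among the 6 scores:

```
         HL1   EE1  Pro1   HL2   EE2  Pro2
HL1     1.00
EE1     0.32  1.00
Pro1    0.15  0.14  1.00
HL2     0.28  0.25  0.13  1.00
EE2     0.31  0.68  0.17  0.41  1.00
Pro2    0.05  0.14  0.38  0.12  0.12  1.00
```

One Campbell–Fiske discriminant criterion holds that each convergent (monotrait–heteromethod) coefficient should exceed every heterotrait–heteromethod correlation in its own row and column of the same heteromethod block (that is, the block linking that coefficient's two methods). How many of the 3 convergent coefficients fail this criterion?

Convergent coefficients and their comparison sets:
HL (methods 1·2): 0.28 vs {0.31, 0.25, 0.05, 0.13} → fail.
EE (methods 1·2): 0.68 vs {0.25, 0.31, 0.14, 0.17} → pass.
Pro (methods 1·2): 0.38 vs {0.13, 0.05, 0.17, 0.14} → pass.
1 of 3 fail.

1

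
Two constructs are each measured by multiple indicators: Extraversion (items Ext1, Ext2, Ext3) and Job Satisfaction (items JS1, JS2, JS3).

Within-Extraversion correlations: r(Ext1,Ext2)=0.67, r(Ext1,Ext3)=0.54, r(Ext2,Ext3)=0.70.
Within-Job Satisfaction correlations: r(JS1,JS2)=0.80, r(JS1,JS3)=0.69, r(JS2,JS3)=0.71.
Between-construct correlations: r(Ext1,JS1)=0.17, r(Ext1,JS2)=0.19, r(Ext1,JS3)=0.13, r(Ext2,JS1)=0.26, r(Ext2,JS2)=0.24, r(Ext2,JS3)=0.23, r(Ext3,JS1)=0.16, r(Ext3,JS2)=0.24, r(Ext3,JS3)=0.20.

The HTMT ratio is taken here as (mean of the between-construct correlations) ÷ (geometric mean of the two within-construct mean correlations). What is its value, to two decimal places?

Mean between = 1.82/9 = 0.2022.
Mean within-Ext = 1.91/3 = 0.6367; mean within-JS = 2.20/3 = 0.7333.
Geometric mean = √(0.6367 × 0.7333) = 0.6833.
HTMT = 0.2022 / 0.6833 = 0.30.

0.30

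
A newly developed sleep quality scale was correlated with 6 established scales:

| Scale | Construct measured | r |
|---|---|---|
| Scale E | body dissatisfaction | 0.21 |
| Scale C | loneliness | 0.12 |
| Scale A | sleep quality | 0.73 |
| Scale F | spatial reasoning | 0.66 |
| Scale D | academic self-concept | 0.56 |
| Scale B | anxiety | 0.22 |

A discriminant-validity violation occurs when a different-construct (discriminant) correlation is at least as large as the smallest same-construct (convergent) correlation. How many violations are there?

0

Convergent (same construct = sleep quality): Scale A.
Smallest convergent = 0.73. Discriminant values: 0.21, 0.12, 0.66, 0.56, 0.22; count ≥ 0.73 → 0.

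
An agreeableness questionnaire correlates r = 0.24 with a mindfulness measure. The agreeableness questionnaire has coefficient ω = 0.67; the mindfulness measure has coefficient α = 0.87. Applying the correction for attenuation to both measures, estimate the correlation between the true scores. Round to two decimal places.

r_true = r_obs / √(r_xx · r_yy) = 0.24 / √(0.67 × 0.87) = 0.24 / √0.5829 = 0.24 / 0.7635 ≈ 0.31.

0.31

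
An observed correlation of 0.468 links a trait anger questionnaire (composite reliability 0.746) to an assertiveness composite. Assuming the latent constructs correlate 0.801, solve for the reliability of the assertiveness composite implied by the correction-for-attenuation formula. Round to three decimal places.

r_true = r_obs / √(r_xx · r_yy) ⇒ 0.801 = 0.468 / √(0.746 · r_yy).
√(0.746 · r_yy) = 0.468 / 0.801 = 0.5843; 0.746 · r_yy = 0.3414; r_yy = 0.3414 / 0.746 ≈ 0.458.

0.458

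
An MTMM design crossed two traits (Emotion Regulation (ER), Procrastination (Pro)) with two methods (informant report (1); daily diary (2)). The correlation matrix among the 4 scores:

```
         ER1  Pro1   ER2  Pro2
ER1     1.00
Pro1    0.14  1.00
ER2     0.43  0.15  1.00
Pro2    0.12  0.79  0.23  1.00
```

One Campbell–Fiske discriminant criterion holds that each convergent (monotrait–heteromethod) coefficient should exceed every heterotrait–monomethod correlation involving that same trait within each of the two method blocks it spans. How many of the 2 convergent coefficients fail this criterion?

0

Checking each validity diagonal entry against its comparison values:
ER (methods 1·2): 0.43 vs {0.14, 0.23} → pass.
Pro (methods 1·2): 0.79 vs {0.14, 0.23} → pass.
0 of 2 fail.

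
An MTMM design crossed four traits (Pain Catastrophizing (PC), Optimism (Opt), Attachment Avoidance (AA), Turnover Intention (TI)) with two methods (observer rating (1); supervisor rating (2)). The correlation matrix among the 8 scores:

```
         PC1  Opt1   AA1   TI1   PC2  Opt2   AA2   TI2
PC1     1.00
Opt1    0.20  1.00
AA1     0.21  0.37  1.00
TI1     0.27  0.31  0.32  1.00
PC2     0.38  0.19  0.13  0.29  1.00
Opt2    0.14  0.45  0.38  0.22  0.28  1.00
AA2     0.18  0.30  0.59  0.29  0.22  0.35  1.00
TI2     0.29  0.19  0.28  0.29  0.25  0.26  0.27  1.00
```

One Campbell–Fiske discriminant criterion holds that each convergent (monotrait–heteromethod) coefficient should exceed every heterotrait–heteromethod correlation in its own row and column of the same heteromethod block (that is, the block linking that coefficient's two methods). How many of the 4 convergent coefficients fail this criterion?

Convergent coefficients and their comparison sets:
PC (methods 1·2): 0.38 vs {0.14, 0.19, 0.18, 0.13, 0.29, 0.29} → pass.
Opt (methods 1·2): 0.45 vs {0.19, 0.14, 0.30, 0.38, 0.19, 0.22} → pass.
AA (methods 1·2): 0.59 vs {0.13, 0.18, 0.38, 0.30, 0.28, 0.29} → pass.
TI (methods 1·2): 0.29 vs {0.29, 0.29, 0.22, 0.19, 0.29, 0.28} → fail.
1 of 4 fail.

1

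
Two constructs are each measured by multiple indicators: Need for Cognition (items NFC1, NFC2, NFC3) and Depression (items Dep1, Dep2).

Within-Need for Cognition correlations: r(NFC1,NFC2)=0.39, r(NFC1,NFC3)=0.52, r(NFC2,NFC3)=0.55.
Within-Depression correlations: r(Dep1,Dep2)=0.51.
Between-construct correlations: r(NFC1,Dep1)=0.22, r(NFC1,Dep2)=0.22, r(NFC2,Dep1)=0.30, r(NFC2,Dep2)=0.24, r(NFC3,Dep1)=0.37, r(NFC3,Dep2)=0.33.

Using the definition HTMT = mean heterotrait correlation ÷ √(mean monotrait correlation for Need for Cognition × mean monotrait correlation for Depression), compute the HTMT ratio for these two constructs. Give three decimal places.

Mean heterotrait r = 1.68/6 = 0.2800.
Mean within-NFC = 1.46/3 = 0.4867; mean within-Dep = 0.51/1 = 0.5100.
Geometric mean = √(0.4867 × 0.5100) = 0.4982.
HTMT = 0.2800 / 0.4982 = 0.562.

0.562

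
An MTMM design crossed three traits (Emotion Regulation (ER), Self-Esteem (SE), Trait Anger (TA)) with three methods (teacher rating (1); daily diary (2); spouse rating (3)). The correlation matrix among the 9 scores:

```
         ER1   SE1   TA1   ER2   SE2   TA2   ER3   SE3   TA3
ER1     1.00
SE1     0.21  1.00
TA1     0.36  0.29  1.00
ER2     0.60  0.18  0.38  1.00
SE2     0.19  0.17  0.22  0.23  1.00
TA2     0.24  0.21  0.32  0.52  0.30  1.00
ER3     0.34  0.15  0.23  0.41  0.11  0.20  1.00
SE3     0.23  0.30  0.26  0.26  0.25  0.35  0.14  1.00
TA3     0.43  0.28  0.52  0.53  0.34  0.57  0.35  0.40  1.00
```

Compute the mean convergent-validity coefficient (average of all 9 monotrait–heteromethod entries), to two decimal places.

Convergent values: 0.60, 0.34, 0.41, 0.17, 0.30, 0.25, 0.32, 0.52, 0.57; mean = 3.48/9 = 0.39.

0.39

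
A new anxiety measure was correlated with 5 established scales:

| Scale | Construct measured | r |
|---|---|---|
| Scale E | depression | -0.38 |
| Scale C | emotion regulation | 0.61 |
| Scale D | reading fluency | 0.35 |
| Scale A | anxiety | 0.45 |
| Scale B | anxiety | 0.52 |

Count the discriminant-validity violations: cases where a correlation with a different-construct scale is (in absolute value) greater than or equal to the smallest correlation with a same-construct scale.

1

Convergent (same construct = anxiety): Scale A, Scale B.
Smallest convergent = 0.45. Discriminant |r|: 0.38, 0.61, 0.35; count ≥ 0.45 → 1.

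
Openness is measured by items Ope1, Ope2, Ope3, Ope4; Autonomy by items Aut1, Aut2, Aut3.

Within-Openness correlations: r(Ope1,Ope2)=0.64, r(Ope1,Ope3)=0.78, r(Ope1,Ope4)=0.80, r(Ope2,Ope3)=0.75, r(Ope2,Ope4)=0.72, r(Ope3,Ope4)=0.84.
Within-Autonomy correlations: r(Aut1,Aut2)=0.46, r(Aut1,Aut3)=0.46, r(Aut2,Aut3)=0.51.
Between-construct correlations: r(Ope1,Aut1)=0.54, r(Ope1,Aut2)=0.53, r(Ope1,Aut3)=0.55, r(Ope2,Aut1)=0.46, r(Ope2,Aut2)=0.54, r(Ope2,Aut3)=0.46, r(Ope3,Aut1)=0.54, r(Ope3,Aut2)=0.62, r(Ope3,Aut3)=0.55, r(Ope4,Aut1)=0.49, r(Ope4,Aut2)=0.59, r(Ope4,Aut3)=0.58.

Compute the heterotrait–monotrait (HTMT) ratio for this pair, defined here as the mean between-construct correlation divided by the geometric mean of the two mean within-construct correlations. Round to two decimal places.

0.90

Between-construct mean = 6.45/12 = 0.5375.
Mean within-Ope = 4.53/6 = 0.7550; mean within-Aut = 1.43/3 = 0.4767.
Geometric mean = √(0.7550 × 0.4767) = 0.5999.
HTMT = 0.5375 / 0.5999 = 0.90.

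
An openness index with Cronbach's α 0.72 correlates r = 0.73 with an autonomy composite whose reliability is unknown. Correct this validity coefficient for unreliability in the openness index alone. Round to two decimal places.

Single correction: r_c = r_obs / √r_xx = 0.73 / √0.72 = 0.73 / 0.8485 ≈ 0.86.

0.86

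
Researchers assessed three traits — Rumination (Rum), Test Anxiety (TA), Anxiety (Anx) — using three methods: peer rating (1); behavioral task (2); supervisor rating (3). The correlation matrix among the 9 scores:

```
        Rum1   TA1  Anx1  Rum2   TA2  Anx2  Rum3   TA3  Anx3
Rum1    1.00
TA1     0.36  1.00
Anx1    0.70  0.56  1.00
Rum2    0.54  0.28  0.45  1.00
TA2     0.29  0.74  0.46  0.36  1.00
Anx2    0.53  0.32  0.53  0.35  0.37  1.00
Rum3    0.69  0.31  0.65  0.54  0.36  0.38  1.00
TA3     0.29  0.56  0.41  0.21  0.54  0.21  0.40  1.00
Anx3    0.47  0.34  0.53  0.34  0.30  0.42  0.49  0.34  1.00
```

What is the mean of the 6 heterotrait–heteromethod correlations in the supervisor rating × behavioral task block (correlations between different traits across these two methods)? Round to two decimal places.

0.30

HTHM values (method 3 × method 2): 0.36, 0.38, 0.21, 0.21, 0.34, 0.30; mean = 1.80/6 = 0.30.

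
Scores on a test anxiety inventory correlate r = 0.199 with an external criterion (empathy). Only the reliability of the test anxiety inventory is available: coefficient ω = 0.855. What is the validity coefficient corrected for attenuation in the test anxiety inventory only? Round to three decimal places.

0.215

Single correction: r_c = r_obs / √r_xx = 0.199 / √0.855 = 0.199 / 0.9247 ≈ 0.215.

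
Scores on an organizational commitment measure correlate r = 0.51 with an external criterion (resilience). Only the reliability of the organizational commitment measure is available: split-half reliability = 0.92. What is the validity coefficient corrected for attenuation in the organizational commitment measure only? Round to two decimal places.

Single correction: r_c = r_obs / √r_xx = 0.51 / √0.92 = 0.51 / 0.9592 ≈ 0.53.

0.53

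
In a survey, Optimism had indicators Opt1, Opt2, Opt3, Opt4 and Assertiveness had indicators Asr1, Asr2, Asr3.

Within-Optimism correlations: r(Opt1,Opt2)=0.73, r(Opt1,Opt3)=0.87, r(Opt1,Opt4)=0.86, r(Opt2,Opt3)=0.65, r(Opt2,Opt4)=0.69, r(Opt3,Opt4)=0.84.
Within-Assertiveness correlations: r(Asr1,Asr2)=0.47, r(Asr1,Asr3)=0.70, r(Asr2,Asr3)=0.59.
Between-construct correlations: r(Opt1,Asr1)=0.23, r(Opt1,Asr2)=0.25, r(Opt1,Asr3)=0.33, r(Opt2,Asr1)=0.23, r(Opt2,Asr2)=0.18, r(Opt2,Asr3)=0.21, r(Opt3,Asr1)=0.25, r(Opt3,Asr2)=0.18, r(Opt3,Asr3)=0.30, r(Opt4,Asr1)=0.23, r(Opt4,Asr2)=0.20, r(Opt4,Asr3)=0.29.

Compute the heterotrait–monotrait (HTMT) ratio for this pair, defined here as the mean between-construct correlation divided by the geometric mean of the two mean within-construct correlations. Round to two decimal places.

Mean heterotrait r = 2.88/12 = 0.2400.
Mean within-Opt = 4.64/6 = 0.7733; mean within-Asr = 1.76/3 = 0.5867.
Geometric mean = √(0.7733 × 0.5867) = 0.6736.
HTMT = 0.2400 / 0.6736 = 0.36.

0.36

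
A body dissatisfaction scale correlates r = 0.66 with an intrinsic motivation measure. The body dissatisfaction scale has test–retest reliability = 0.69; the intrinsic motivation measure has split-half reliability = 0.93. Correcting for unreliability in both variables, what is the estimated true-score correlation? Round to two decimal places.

r_true = r_obs / √(r_xx · r_yy) = 0.66 / √(0.69 × 0.93) = 0.66 / √0.6417 = 0.66 / 0.8011 ≈ 0.82.

0.82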